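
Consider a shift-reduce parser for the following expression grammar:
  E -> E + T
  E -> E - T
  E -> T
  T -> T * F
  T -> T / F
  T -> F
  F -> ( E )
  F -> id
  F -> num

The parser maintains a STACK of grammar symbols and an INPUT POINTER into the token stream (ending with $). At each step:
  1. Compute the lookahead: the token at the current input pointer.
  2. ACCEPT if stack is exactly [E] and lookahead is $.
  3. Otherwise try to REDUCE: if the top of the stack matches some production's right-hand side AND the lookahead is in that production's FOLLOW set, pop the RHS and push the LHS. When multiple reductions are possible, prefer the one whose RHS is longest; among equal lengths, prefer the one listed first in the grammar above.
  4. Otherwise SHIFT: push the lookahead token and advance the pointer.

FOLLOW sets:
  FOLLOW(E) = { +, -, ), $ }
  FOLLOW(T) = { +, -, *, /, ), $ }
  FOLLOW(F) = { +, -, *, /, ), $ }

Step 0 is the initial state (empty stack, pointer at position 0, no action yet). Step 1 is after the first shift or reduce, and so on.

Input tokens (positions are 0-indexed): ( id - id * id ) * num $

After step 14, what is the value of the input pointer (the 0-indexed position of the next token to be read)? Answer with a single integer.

Step 1: shift (. Stack=[(] ptr=1 lookahead=id remaining=[id - id * id ) * num $]
Step 2: shift id. Stack=[( id] ptr=2 lookahead=- remaining=[- id * id ) * num $]
Step 3: reduce F->id. Stack=[( F] ptr=2 lookahead=- remaining=[- id * id ) * num $]
Step 4: reduce T->F. Stack=[( T] ptr=2 lookahead=- remaining=[- id * id ) * num $]
Step 5: reduce E->T. Stack=[( E] ptr=2 lookahead=- remaining=[- id * id ) * num $]
Step 6: shift -. Stack=[( E -] ptr=3 lookahead=id remaining=[id * id ) * num $]
Step 7: shift id. Stack=[( E - id] ptr=4 lookahead=* remaining=[* id ) * num $]
Step 8: reduce F->id. Stack=[( E - F] ptr=4 lookahead=* remaining=[* id ) * num $]
Step 9: reduce T->F. Stack=[( E - T] ptr=4 lookahead=* remaining=[* id ) * num $]
Step 10: shift *. Stack=[( E - T *] ptr=5 lookahead=id remaining=[id ) * num $]
Step 11: shift id. Stack=[( E - T * id] ptr=6 lookahead=) remaining=[) * num $]
Step 12: reduce F->id. Stack=[( E - T * F] ptr=6 lookahead=) remaining=[) * num $]
Step 13: reduce T->T * F. Stack=[( E - T] ptr=6 lookahead=) remaining=[) * num $]
Step 14: reduce E->E - T. Stack=[( E] ptr=6 lookahead=) remaining=[) * num $]

Answer: 6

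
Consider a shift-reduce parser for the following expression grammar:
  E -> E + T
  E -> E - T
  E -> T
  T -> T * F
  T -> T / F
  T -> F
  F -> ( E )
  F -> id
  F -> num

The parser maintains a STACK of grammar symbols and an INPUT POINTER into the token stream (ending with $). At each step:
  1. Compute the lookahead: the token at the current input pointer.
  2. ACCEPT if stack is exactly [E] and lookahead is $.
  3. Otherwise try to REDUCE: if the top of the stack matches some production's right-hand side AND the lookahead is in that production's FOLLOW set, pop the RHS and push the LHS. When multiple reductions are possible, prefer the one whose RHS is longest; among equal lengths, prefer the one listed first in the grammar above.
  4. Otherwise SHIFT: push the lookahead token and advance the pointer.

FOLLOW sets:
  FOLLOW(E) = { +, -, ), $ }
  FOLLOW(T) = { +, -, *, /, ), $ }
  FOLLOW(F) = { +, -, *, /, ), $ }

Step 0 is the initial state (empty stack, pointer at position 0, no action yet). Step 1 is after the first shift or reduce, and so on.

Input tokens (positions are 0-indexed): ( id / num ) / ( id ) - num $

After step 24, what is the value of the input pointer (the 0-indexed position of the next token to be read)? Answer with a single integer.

Answer: 11

Derivation:
Step 1: shift (. Stack=[(] ptr=1 lookahead=id remaining=[id / num ) / ( id ) - num $]
Step 2: shift id. Stack=[( id] ptr=2 lookahead=/ remaining=[/ num ) / ( id ) - num $]
Step 3: reduce F->id. Stack=[( F] ptr=2 lookahead=/ remaining=[/ num ) / ( id ) - num $]
Step 4: reduce T->F. Stack=[( T] ptr=2 lookahead=/ remaining=[/ num ) / ( id ) - num $]
Step 5: shift /. Stack=[( T /] ptr=3 lookahead=num remaining=[num ) / ( id ) - num $]
Step 6: shift num. Stack=[( T / num] ptr=4 lookahead=) remaining=[) / ( id ) - num $]
Step 7: reduce F->num. Stack=[( T / F] ptr=4 lookahead=) remaining=[) / ( id ) - num $]
Step 8: reduce T->T / F. Stack=[( T] ptr=4 lookahead=) remaining=[) / ( id ) - num $]
Step 9: reduce E->T. Stack=[( E] ptr=4 lookahead=) remaining=[) / ( id ) - num $]
Step 10: shift ). Stack=[( E )] ptr=5 lookahead=/ remaining=[/ ( id ) - num $]
Step 11: reduce F->( E ). Stack=[F] ptr=5 lookahead=/ remaining=[/ ( id ) - num $]
Step 12: reduce T->F. Stack=[T] ptr=5 lookahead=/ remaining=[/ ( id ) - num $]
Step 13: shift /. Stack=[T /] ptr=6 lookahead=( remaining=[( id ) - num $]
Step 14: shift (. Stack=[T / (] ptr=7 lookahead=id remaining=[id ) - num $]
Step 15: shift id. Stack=[T / ( id] ptr=8 lookahead=) remaining=[) - num $]
Step 16: reduce F->id. Stack=[T / ( F] ptr=8 lookahead=) remaining=[) - num $]
Step 17: reduce T->F. Stack=[T / ( T] ptr=8 lookahead=) remaining=[) - num $]
Step 18: reduce E->T. Stack=[T / ( E] ptr=8 lookahead=) remaining=[) - num $]
Step 19: shift ). Stack=[T / ( E )] ptr=9 lookahead=- remaining=[- num $]
Step 20: reduce F->( E ). Stack=[T / F] ptr=9 lookahead=- remaining=[- num $]
Step 21: reduce T->T / F. Stack=[T] ptr=9 lookahead=- remaining=[- num $]
Step 22: reduce E->T. Stack=[E] ptr=9 lookahead=- remaining=[- num $]
Step 23: shift -. Stack=[E -] ptr=10 lookahead=num remaining=[num $]
Step 24: shift num. Stack=[E - num] ptr=11 lookahead=$ remaining=[$]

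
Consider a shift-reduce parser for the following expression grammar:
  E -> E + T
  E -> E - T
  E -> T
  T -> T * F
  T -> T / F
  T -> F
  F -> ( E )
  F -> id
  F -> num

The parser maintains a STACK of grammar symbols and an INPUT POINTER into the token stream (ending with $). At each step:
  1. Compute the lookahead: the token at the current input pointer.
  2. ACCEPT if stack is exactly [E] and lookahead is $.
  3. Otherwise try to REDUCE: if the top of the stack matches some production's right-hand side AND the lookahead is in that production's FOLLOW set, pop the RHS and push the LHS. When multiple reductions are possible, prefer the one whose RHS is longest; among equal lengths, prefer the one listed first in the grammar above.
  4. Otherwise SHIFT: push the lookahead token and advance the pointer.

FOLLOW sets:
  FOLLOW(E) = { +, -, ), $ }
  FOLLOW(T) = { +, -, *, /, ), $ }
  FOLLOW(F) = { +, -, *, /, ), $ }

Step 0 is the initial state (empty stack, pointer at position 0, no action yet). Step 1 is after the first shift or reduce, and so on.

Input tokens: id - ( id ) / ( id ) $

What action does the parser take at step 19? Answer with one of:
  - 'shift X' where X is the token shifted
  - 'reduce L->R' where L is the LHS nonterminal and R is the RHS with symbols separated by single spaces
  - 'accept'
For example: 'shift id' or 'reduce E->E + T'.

Step 1: shift id. Stack=[id] ptr=1 lookahead=- remaining=[- ( id ) / ( id ) $]
Step 2: reduce F->id. Stack=[F] ptr=1 lookahead=- remaining=[- ( id ) / ( id ) $]
Step 3: reduce T->F. Stack=[T] ptr=1 lookahead=- remaining=[- ( id ) / ( id ) $]
Step 4: reduce E->T. Stack=[E] ptr=1 lookahead=- remaining=[- ( id ) / ( id ) $]
Step 5: shift -. Stack=[E -] ptr=2 lookahead=( remaining=[( id ) / ( id ) $]
Step 6: shift (. Stack=[E - (] ptr=3 lookahead=id remaining=[id ) / ( id ) $]
Step 7: shift id. Stack=[E - ( id] ptr=4 lookahead=) remaining=[) / ( id ) $]
Step 8: reduce F->id. Stack=[E - ( F] ptr=4 lookahead=) remaining=[) / ( id ) $]
Step 9: reduce T->F. Stack=[E - ( T] ptr=4 lookahead=) remaining=[) / ( id ) $]
Step 10: reduce E->T. Stack=[E - ( E] ptr=4 lookahead=) remaining=[) / ( id ) $]
Step 11: shift ). Stack=[E - ( E )] ptr=5 lookahead=/ remaining=[/ ( id ) $]
Step 12: reduce F->( E ). Stack=[E - F] ptr=5 lookahead=/ remaining=[/ ( id ) $]
Step 13: reduce T->F. Stack=[E - T] ptr=5 lookahead=/ remaining=[/ ( id ) $]
Step 14: shift /. Stack=[E - T /] ptr=6 lookahead=( remaining=[( id ) $]
Step 15: shift (. Stack=[E - T / (] ptr=7 lookahead=id remaining=[id ) $]
Step 16: shift id. Stack=[E - T / ( id] ptr=8 lookahead=) remaining=[) $]
Step 17: reduce F->id. Stack=[E - T / ( F] ptr=8 lookahead=) remaining=[) $]
Step 18: reduce T->F. Stack=[E - T / ( T] ptr=8 lookahead=) remaining=[) $]
Step 19: reduce E->T. Stack=[E - T / ( E] ptr=8 lookahead=) remaining=[) $]

Answer: reduce E->T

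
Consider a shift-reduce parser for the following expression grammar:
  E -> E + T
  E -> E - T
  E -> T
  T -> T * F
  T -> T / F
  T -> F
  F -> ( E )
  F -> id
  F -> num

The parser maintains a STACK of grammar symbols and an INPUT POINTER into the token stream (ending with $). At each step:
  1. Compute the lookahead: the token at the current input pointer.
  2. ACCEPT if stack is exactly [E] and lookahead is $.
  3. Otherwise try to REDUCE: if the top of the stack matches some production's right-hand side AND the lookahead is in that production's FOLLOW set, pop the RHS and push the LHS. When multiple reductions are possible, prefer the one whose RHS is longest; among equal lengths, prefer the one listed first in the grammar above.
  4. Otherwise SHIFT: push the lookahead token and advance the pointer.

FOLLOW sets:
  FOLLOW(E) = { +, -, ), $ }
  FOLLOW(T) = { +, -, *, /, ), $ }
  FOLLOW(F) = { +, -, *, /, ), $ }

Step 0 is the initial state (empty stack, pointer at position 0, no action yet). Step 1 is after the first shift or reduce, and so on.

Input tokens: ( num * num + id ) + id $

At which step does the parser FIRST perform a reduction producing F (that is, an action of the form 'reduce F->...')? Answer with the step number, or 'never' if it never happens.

Answer: 3

Derivation:
Step 1: shift (. Stack=[(] ptr=1 lookahead=num remaining=[num * num + id ) + id $]
Step 2: shift num. Stack=[( num] ptr=2 lookahead=* remaining=[* num + id ) + id $]
Step 3: reduce F->num. Stack=[( F] ptr=2 lookahead=* remaining=[* num + id ) + id $]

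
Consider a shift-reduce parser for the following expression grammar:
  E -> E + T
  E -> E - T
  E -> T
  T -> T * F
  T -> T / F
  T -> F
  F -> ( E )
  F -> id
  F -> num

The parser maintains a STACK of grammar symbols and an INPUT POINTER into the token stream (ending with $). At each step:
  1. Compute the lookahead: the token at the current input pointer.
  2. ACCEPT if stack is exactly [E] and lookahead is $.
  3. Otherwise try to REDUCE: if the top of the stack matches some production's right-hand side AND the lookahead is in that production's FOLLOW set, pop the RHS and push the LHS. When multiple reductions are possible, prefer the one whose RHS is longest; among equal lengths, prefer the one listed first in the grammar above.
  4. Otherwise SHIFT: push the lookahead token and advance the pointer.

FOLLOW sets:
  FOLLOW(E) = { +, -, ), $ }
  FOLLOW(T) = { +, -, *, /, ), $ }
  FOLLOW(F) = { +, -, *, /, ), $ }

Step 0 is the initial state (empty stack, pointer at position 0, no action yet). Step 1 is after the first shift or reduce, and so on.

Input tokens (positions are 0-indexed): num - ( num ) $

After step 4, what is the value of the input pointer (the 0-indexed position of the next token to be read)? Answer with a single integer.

Step 1: shift num. Stack=[num] ptr=1 lookahead=- remaining=[- ( num ) $]
Step 2: reduce F->num. Stack=[F] ptr=1 lookahead=- remaining=[- ( num ) $]
Step 3: reduce T->F. Stack=[T] ptr=1 lookahead=- remaining=[- ( num ) $]
Step 4: reduce E->T. Stack=[E] ptr=1 lookahead=- remaining=[- ( num ) $]

Answer: 1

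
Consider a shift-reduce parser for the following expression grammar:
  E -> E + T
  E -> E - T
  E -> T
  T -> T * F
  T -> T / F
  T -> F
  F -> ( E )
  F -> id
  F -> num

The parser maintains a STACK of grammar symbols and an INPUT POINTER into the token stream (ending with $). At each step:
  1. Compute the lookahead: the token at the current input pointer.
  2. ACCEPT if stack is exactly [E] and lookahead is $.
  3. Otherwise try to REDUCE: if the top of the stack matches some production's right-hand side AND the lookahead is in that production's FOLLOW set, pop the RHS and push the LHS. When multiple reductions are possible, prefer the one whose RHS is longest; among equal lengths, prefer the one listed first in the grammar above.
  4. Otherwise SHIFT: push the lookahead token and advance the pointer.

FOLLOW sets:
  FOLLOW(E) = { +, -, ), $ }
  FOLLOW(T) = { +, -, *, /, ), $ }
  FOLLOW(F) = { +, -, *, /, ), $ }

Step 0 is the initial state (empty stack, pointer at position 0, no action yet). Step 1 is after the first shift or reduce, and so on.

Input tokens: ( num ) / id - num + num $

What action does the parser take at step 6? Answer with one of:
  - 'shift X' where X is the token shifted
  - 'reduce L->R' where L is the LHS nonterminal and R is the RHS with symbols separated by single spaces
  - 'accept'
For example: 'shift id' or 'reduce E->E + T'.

Answer: shift )

Derivation:
Step 1: shift (. Stack=[(] ptr=1 lookahead=num remaining=[num ) / id - num + num $]
Step 2: shift num. Stack=[( num] ptr=2 lookahead=) remaining=[) / id - num + num $]
Step 3: reduce F->num. Stack=[( F] ptr=2 lookahead=) remaining=[) / id - num + num $]
Step 4: reduce T->F. Stack=[( T] ptr=2 lookahead=) remaining=[) / id - num + num $]
Step 5: reduce E->T. Stack=[( E] ptr=2 lookahead=) remaining=[) / id - num + num $]
Step 6: shift ). Stack=[( E )] ptr=3 lookahead=/ remaining=[/ id - num + num $]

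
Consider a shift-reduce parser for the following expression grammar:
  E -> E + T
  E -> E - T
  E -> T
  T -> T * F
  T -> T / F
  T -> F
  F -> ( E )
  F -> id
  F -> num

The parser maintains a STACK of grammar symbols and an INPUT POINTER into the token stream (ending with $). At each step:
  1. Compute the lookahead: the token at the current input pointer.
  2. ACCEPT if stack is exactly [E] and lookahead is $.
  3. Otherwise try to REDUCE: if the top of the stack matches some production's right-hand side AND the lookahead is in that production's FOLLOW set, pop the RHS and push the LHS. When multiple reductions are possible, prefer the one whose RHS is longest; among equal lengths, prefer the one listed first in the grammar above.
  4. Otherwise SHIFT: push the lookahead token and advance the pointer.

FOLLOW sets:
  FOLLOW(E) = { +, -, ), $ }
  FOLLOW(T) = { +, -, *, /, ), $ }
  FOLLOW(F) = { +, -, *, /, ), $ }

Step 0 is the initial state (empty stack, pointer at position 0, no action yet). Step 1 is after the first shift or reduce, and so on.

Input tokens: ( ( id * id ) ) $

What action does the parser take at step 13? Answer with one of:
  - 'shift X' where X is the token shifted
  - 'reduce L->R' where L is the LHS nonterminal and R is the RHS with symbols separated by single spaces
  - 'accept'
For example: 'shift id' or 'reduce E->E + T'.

Step 1: shift (. Stack=[(] ptr=1 lookahead=( remaining=[( id * id ) ) $]
Step 2: shift (. Stack=[( (] ptr=2 lookahead=id remaining=[id * id ) ) $]
Step 3: shift id. Stack=[( ( id] ptr=3 lookahead=* remaining=[* id ) ) $]
Step 4: reduce F->id. Stack=[( ( F] ptr=3 lookahead=* remaining=[* id ) ) $]
Step 5: reduce T->F. Stack=[( ( T] ptr=3 lookahead=* remaining=[* id ) ) $]
Step 6: shift *. Stack=[( ( T *] ptr=4 lookahead=id remaining=[id ) ) $]
Step 7: shift id. Stack=[( ( T * id] ptr=5 lookahead=) remaining=[) ) $]
Step 8: reduce F->id. Stack=[( ( T * F] ptr=5 lookahead=) remaining=[) ) $]
Step 9: reduce T->T * F. Stack=[( ( T] ptr=5 lookahead=) remaining=[) ) $]
Step 10: reduce E->T. Stack=[( ( E] ptr=5 lookahead=) remaining=[) ) $]
Step 11: shift ). Stack=[( ( E )] ptr=6 lookahead=) remaining=[) $]
Step 12: reduce F->( E ). Stack=[( F] ptr=6 lookahead=) remaining=[) $]
Step 13: reduce T->F. Stack=[( T] ptr=6 lookahead=) remaining=[) $]

Answer: reduce T->F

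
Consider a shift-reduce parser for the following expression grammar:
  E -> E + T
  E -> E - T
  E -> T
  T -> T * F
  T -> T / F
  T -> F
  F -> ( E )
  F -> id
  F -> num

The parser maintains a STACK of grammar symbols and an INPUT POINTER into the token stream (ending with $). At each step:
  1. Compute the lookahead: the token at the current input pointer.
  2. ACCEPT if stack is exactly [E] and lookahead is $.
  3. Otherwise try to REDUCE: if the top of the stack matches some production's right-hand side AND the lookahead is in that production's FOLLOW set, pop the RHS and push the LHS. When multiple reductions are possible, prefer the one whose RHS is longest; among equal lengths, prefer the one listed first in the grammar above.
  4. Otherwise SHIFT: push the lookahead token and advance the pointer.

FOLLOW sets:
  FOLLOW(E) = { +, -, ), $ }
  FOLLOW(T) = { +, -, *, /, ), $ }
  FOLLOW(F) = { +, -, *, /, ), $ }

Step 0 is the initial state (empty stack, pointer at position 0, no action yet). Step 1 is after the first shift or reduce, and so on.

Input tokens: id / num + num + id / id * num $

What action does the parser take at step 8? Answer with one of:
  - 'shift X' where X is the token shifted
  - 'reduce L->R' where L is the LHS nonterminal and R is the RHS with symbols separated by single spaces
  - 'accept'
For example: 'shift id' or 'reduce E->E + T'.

Answer: reduce E->T

Derivation:
Step 1: shift id. Stack=[id] ptr=1 lookahead=/ remaining=[/ num + num + id / id * num $]
Step 2: reduce F->id. Stack=[F] ptr=1 lookahead=/ remaining=[/ num + num + id / id * num $]
Step 3: reduce T->F. Stack=[T] ptr=1 lookahead=/ remaining=[/ num + num + id / id * num $]
Step 4: shift /. Stack=[T /] ptr=2 lookahead=num remaining=[num + num + id / id * num $]
Step 5: shift num. Stack=[T / num] ptr=3 lookahead=+ remaining=[+ num + id / id * num $]
Step 6: reduce F->num. Stack=[T / F] ptr=3 lookahead=+ remaining=[+ num + id / id * num $]
Step 7: reduce T->T / F. Stack=[T] ptr=3 lookahead=+ remaining=[+ num + id / id * num $]
Step 8: reduce E->T. Stack=[E] ptr=3 lookahead=+ remaining=[+ num + id / id * num $]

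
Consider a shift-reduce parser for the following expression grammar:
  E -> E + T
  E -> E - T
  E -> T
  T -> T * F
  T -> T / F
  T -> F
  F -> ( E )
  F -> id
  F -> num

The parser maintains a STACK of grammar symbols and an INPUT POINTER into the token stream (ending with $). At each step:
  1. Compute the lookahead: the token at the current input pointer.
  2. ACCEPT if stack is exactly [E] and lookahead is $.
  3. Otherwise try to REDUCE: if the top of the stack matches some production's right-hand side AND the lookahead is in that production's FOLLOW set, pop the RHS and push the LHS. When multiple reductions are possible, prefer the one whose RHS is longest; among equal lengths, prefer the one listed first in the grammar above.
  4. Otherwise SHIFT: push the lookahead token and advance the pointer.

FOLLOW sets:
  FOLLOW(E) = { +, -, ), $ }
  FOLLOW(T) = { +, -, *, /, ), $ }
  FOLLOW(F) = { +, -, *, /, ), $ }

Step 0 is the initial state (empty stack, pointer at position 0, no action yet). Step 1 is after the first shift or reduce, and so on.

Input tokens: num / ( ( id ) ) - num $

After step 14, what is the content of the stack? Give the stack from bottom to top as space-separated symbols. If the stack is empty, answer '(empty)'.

Answer: T / ( E

Derivation:
Step 1: shift num. Stack=[num] ptr=1 lookahead=/ remaining=[/ ( ( id ) ) - num $]
Step 2: reduce F->num. Stack=[F] ptr=1 lookahead=/ remaining=[/ ( ( id ) ) - num $]
Step 3: reduce T->F. Stack=[T] ptr=1 lookahead=/ remaining=[/ ( ( id ) ) - num $]
Step 4: shift /. Stack=[T /] ptr=2 lookahead=( remaining=[( ( id ) ) - num $]
Step 5: shift (. Stack=[T / (] ptr=3 lookahead=( remaining=[( id ) ) - num $]
Step 6: shift (. Stack=[T / ( (] ptr=4 lookahead=id remaining=[id ) ) - num $]
Step 7: shift id. Stack=[T / ( ( id] ptr=5 lookahead=) remaining=[) ) - num $]
Step 8: reduce F->id. Stack=[T / ( ( F] ptr=5 lookahead=) remaining=[) ) - num $]
Step 9: reduce T->F. Stack=[T / ( ( T] ptr=5 lookahead=) remaining=[) ) - num $]
Step 10: reduce E->T. Stack=[T / ( ( E] ptr=5 lookahead=) remaining=[) ) - num $]
Step 11: shift ). Stack=[T / ( ( E )] ptr=6 lookahead=) remaining=[) - num $]
Step 12: reduce F->( E ). Stack=[T / ( F] ptr=6 lookahead=) remaining=[) - num $]
Step 13: reduce T->F. Stack=[T / ( T] ptr=6 lookahead=) remaining=[) - num $]
Step 14: reduce E->T. Stack=[T / ( E] ptr=6 lookahead=) remaining=[) - num $]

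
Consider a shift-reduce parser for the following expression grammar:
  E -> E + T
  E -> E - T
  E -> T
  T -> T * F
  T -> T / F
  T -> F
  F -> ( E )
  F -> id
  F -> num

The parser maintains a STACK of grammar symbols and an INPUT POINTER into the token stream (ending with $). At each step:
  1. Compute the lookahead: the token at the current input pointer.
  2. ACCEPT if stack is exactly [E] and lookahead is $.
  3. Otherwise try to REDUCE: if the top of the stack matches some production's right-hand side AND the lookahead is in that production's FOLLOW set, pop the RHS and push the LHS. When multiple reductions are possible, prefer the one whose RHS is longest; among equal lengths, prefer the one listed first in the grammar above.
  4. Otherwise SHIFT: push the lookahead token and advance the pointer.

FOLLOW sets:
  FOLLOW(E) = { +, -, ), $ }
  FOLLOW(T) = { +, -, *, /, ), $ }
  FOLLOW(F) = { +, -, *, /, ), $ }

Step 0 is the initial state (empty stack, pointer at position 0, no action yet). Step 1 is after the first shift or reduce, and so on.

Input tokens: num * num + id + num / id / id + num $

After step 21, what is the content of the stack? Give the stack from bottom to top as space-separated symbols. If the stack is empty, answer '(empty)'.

Step 1: shift num. Stack=[num] ptr=1 lookahead=* remaining=[* num + id + num / id / id + num $]
Step 2: reduce F->num. Stack=[F] ptr=1 lookahead=* remaining=[* num + id + num / id / id + num $]
Step 3: reduce T->F. Stack=[T] ptr=1 lookahead=* remaining=[* num + id + num / id / id + num $]
Step 4: shift *. Stack=[T *] ptr=2 lookahead=num remaining=[num + id + num / id / id + num $]
Step 5: shift num. Stack=[T * num] ptr=3 lookahead=+ remaining=[+ id + num / id / id + num $]
Step 6: reduce F->num. Stack=[T * F] ptr=3 lookahead=+ remaining=[+ id + num / id / id + num $]
Step 7: reduce T->T * F. Stack=[T] ptr=3 lookahead=+ remaining=[+ id + num / id / id + num $]
Step 8: reduce E->T. Stack=[E] ptr=3 lookahead=+ remaining=[+ id + num / id / id + num $]
Step 9: shift +. Stack=[E +] ptr=4 lookahead=id remaining=[id + num / id / id + num $]
Step 10: shift id. Stack=[E + id] ptr=5 lookahead=+ remaining=[+ num / id / id + num $]
Step 11: reduce F->id. Stack=[E + F] ptr=5 lookahead=+ remaining=[+ num / id / id + num $]
Step 12: reduce T->F. Stack=[E + T] ptr=5 lookahead=+ remaining=[+ num / id / id + num $]
Step 13: reduce E->E + T. Stack=[E] ptr=5 lookahead=+ remaining=[+ num / id / id + num $]
Step 14: shift +. Stack=[E +] ptr=6 lookahead=num remaining=[num / id / id + num $]
Step 15: shift num. Stack=[E + num] ptr=7 lookahead=/ remaining=[/ id / id + num $]
Step 16: reduce F->num. Stack=[E + F] ptr=7 lookahead=/ remaining=[/ id / id + num $]
Step 17: reduce T->F. Stack=[E + T] ptr=7 lookahead=/ remaining=[/ id / id + num $]
Step 18: shift /. Stack=[E + T /] ptr=8 lookahead=id remaining=[id / id + num $]
Step 19: shift id. Stack=[E + T / id] ptr=9 lookahead=/ remaining=[/ id + num $]
Step 20: reduce F->id. Stack=[E + T / F] ptr=9 lookahead=/ remaining=[/ id + num $]
Step 21: reduce T->T / F. Stack=[E + T] ptr=9 lookahead=/ remaining=[/ id + num $]

Answer: E + T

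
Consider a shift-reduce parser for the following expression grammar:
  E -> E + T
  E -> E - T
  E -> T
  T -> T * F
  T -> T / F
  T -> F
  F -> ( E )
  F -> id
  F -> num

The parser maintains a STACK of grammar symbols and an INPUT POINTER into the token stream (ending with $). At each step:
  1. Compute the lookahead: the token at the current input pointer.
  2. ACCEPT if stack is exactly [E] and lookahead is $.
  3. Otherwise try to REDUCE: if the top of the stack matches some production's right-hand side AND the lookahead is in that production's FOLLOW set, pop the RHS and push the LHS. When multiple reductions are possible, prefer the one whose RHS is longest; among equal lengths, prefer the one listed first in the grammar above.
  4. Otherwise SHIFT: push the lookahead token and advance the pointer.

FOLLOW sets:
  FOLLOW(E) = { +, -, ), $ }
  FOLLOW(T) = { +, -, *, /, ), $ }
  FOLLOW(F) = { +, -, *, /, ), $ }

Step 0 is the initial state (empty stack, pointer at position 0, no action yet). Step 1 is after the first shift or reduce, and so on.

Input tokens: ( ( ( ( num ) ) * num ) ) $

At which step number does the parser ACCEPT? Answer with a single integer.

Step 1: shift (. Stack=[(] ptr=1 lookahead=( remaining=[( ( ( num ) ) * num ) ) $]
Step 2: shift (. Stack=[( (] ptr=2 lookahead=( remaining=[( ( num ) ) * num ) ) $]
Step 3: shift (. Stack=[( ( (] ptr=3 lookahead=( remaining=[( num ) ) * num ) ) $]
Step 4: shift (. Stack=[( ( ( (] ptr=4 lookahead=num remaining=[num ) ) * num ) ) $]
Step 5: shift num. Stack=[( ( ( ( num] ptr=5 lookahead=) remaining=[) ) * num ) ) $]
Step 6: reduce F->num. Stack=[( ( ( ( F] ptr=5 lookahead=) remaining=[) ) * num ) ) $]
Step 7: reduce T->F. Stack=[( ( ( ( T] ptr=5 lookahead=) remaining=[) ) * num ) ) $]
Step 8: reduce E->T. Stack=[( ( ( ( E] ptr=5 lookahead=) remaining=[) ) * num ) ) $]
Step 9: shift ). Stack=[( ( ( ( E )] ptr=6 lookahead=) remaining=[) * num ) ) $]
Step 10: reduce F->( E ). Stack=[( ( ( F] ptr=6 lookahead=) remaining=[) * num ) ) $]
Step 11: reduce T->F. Stack=[( ( ( T] ptr=6 lookahead=) remaining=[) * num ) ) $]
Step 12: reduce E->T. Stack=[( ( ( E] ptr=6 lookahead=) remaining=[) * num ) ) $]
Step 13: shift ). Stack=[( ( ( E )] ptr=7 lookahead=* remaining=[* num ) ) $]
Step 14: reduce F->( E ). Stack=[( ( F] ptr=7 lookahead=* remaining=[* num ) ) $]
Step 15: reduce T->F. Stack=[( ( T] ptr=7 lookahead=* remaining=[* num ) ) $]
Step 16: shift *. Stack=[( ( T *] ptr=8 lookahead=num remaining=[num ) ) $]
Step 17: shift num. Stack=[( ( T * num] ptr=9 lookahead=) remaining=[) ) $]
Step 18: reduce F->num. Stack=[( ( T * F] ptr=9 lookahead=) remaining=[) ) $]
Step 19: reduce T->T * F. Stack=[( ( T] ptr=9 lookahead=) remaining=[) ) $]
Step 20: reduce E->T. Stack=[( ( E] ptr=9 lookahead=) remaining=[) ) $]
Step 21: shift ). Stack=[( ( E )] ptr=10 lookahead=) remaining=[) $]
Step 22: reduce F->( E ). Stack=[( F] ptr=10 lookahead=) remaining=[) $]
Step 23: reduce T->F. Stack=[( T] ptr=10 lookahead=) remaining=[) $]
Step 24: reduce E->T. Stack=[( E] ptr=10 lookahead=) remaining=[) $]
Step 25: shift ). Stack=[( E )] ptr=11 lookahead=$ remaining=[$]
Step 26: reduce F->( E ). Stack=[F] ptr=11 lookahead=$ remaining=[$]
Step 27: reduce T->F. Stack=[T] ptr=11 lookahead=$ remaining=[$]
Step 28: reduce E->T. Stack=[E] ptr=11 lookahead=$ remaining=[$]
Step 29: accept. Stack=[E] ptr=11 lookahead=$ remaining=[$]

Answer: 29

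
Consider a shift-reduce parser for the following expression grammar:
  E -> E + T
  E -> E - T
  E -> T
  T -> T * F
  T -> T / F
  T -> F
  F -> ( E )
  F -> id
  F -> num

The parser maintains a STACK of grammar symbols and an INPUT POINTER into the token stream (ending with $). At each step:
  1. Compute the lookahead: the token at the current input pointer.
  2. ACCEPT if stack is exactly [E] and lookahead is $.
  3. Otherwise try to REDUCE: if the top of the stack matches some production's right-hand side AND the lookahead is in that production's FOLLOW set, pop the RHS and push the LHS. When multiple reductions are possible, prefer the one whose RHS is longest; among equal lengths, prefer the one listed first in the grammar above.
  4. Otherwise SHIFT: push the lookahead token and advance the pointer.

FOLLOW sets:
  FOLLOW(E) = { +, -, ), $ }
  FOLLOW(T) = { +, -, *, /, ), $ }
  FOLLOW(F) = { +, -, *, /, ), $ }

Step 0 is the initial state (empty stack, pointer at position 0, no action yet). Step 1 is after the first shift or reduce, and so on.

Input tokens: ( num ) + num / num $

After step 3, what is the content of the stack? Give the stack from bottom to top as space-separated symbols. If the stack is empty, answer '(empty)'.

Step 1: shift (. Stack=[(] ptr=1 lookahead=num remaining=[num ) + num / num $]
Step 2: shift num. Stack=[( num] ptr=2 lookahead=) remaining=[) + num / num $]
Step 3: reduce F->num. Stack=[( F] ptr=2 lookahead=) remaining=[) + num / num $]

Answer: ( F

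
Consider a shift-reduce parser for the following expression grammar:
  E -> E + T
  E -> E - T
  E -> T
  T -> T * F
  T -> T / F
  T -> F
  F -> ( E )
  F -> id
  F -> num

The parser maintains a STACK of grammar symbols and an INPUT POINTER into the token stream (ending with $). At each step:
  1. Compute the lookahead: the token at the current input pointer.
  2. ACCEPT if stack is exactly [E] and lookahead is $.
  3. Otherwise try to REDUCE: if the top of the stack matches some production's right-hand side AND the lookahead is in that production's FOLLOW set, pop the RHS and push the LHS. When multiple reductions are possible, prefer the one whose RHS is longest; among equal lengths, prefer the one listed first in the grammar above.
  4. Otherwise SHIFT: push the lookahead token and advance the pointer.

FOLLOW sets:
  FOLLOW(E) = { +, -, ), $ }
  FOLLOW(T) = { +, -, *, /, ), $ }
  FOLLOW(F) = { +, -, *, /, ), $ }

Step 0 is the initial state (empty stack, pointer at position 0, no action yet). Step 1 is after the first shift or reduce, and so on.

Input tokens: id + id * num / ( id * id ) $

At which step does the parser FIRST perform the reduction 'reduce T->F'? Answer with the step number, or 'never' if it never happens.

Step 1: shift id. Stack=[id] ptr=1 lookahead=+ remaining=[+ id * num / ( id * id ) $]
Step 2: reduce F->id. Stack=[F] ptr=1 lookahead=+ remaining=[+ id * num / ( id * id ) $]
Step 3: reduce T->F. Stack=[T] ptr=1 lookahead=+ remaining=[+ id * num / ( id * id ) $]

Answer: 3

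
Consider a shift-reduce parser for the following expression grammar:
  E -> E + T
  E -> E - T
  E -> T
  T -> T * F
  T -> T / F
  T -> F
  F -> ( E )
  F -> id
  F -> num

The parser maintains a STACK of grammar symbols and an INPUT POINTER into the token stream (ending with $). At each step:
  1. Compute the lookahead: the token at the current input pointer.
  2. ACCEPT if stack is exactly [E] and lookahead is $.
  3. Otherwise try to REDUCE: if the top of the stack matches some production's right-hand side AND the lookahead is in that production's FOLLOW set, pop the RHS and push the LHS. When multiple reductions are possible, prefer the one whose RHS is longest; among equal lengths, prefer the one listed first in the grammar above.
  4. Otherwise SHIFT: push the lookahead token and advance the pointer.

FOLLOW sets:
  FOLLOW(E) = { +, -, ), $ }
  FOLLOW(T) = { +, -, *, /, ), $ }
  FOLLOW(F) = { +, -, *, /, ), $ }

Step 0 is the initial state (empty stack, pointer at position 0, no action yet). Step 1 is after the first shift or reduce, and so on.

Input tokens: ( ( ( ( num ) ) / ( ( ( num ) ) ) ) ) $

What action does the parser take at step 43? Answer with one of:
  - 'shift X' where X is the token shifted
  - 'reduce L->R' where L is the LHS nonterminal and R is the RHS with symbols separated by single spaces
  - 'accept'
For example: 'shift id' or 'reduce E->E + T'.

Step 1: shift (. Stack=[(] ptr=1 lookahead=( remaining=[( ( ( num ) ) / ( ( ( num ) ) ) ) ) $]
Step 2: shift (. Stack=[( (] ptr=2 lookahead=( remaining=[( ( num ) ) / ( ( ( num ) ) ) ) ) $]
Step 3: shift (. Stack=[( ( (] ptr=3 lookahead=( remaining=[( num ) ) / ( ( ( num ) ) ) ) ) $]
Step 4: shift (. Stack=[( ( ( (] ptr=4 lookahead=num remaining=[num ) ) / ( ( ( num ) ) ) ) ) $]
Step 5: shift num. Stack=[( ( ( ( num] ptr=5 lookahead=) remaining=[) ) / ( ( ( num ) ) ) ) ) $]
Step 6: reduce F->num. Stack=[( ( ( ( F] ptr=5 lookahead=) remaining=[) ) / ( ( ( num ) ) ) ) ) $]
Step 7: reduce T->F. Stack=[( ( ( ( T] ptr=5 lookahead=) remaining=[) ) / ( ( ( num ) ) ) ) ) $]
Step 8: reduce E->T. Stack=[( ( ( ( E] ptr=5 lookahead=) remaining=[) ) / ( ( ( num ) ) ) ) ) $]
Step 9: shift ). Stack=[( ( ( ( E )] ptr=6 lookahead=) remaining=[) / ( ( ( num ) ) ) ) ) $]
Step 10: reduce F->( E ). Stack=[( ( ( F] ptr=6 lookahead=) remaining=[) / ( ( ( num ) ) ) ) ) $]
Step 11: reduce T->F. Stack=[( ( ( T] ptr=6 lookahead=) remaining=[) / ( ( ( num ) ) ) ) ) $]
Step 12: reduce E->T. Stack=[( ( ( E] ptr=6 lookahead=) remaining=[) / ( ( ( num ) ) ) ) ) $]
Step 13: shift ). Stack=[( ( ( E )] ptr=7 lookahead=/ remaining=[/ ( ( ( num ) ) ) ) ) $]
Step 14: reduce F->( E ). Stack=[( ( F] ptr=7 lookahead=/ remaining=[/ ( ( ( num ) ) ) ) ) $]
Step 15: reduce T->F. Stack=[( ( T] ptr=7 lookahead=/ remaining=[/ ( ( ( num ) ) ) ) ) $]
Step 16: shift /. Stack=[( ( T /] ptr=8 lookahead=( remaining=[( ( ( num ) ) ) ) ) $]
Step 17: shift (. Stack=[( ( T / (] ptr=9 lookahead=( remaining=[( ( num ) ) ) ) ) $]
Step 18: shift (. Stack=[( ( T / ( (] ptr=10 lookahead=( remaining=[( num ) ) ) ) ) $]
Step 19: shift (. Stack=[( ( T / ( ( (] ptr=11 lookahead=num remaining=[num ) ) ) ) ) $]
Step 20: shift num. Stack=[( ( T / ( ( ( num] ptr=12 lookahead=) remaining=[) ) ) ) ) $]
Step 21: reduce F->num. Stack=[( ( T / ( ( ( F] ptr=12 lookahead=) remaining=[) ) ) ) ) $]
Step 22: reduce T->F. Stack=[( ( T / ( ( ( T] ptr=12 lookahead=) remaining=[) ) ) ) ) $]
Step 23: reduce E->T. Stack=[( ( T / ( ( ( E] ptr=12 lookahead=) remaining=[) ) ) ) ) $]
Step 24: shift ). Stack=[( ( T / ( ( ( E )] ptr=13 lookahead=) remaining=[) ) ) ) $]
Step 25: reduce F->( E ). Stack=[( ( T / ( ( F] ptr=13 lookahead=) remaining=[) ) ) ) $]
Step 26: reduce T->F. Stack=[( ( T / ( ( T] ptr=13 lookahead=) remaining=[) ) ) ) $]
Step 27: reduce E->T. Stack=[( ( T / ( ( E] ptr=13 lookahead=) remaining=[) ) ) ) $]
Step 28: shift ). Stack=[( ( T / ( ( E )] ptr=14 lookahead=) remaining=[) ) ) $]
Step 29: reduce F->( E ). Stack=[( ( T / ( F] ptr=14 lookahead=) remaining=[) ) ) $]
Step 30: reduce T->F. Stack=[( ( T / ( T] ptr=14 lookahead=) remaining=[) ) ) $]
Step 31: reduce E->T. Stack=[( ( T / ( E] ptr=14 lookahead=) remaining=[) ) ) $]
Step 32: shift ). Stack=[( ( T / ( E )] ptr=15 lookahead=) remaining=[) ) $]
Step 33: reduce F->( E ). Stack=[( ( T / F] ptr=15 lookahead=) remaining=[) ) $]
Step 34: reduce T->T / F. Stack=[( ( T] ptr=15 lookahead=) remaining=[) ) $]
Step 35: reduce E->T. Stack=[( ( E] ptr=15 lookahead=) remaining=[) ) $]
Step 36: shift ). Stack=[( ( E )] ptr=16 lookahead=) remaining=[) $]
Step 37: reduce F->( E ). Stack=[( F] ptr=16 lookahead=) remaining=[) $]
Step 38: reduce T->F. Stack=[( T] ptr=16 lookahead=) remaining=[) $]
Step 39: reduce E->T. Stack=[( E] ptr=16 lookahead=) remaining=[) $]
Step 40: shift ). Stack=[( E )] ptr=17 lookahead=$ remaining=[$]
Step 41: reduce F->( E ). Stack=[F] ptr=17 lookahead=$ remaining=[$]
Step 42: reduce T->F. Stack=[T] ptr=17 lookahead=$ remaining=[$]
Step 43: reduce E->T. Stack=[E] ptr=17 lookahead=$ remaining=[$]

Answer: reduce E->T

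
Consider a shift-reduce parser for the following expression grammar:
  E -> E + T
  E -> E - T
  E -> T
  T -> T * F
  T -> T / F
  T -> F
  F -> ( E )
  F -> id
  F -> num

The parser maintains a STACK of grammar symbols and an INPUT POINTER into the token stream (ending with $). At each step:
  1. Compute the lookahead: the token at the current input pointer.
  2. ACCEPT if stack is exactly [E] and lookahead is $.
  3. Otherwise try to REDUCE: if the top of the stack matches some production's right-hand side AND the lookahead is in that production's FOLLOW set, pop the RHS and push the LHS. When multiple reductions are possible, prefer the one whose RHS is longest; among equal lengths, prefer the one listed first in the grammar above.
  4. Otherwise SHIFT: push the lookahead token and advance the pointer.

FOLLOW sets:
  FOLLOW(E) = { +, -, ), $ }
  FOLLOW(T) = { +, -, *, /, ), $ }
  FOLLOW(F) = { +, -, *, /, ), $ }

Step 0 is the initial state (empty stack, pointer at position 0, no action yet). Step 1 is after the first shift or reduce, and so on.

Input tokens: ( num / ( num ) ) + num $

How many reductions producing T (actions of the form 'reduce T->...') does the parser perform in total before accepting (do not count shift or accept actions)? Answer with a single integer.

Answer: 5

Derivation:
Step 1: shift (. Stack=[(] ptr=1 lookahead=num remaining=[num / ( num ) ) + num $]
Step 2: shift num. Stack=[( num] ptr=2 lookahead=/ remaining=[/ ( num ) ) + num $]
Step 3: reduce F->num. Stack=[( F] ptr=2 lookahead=/ remaining=[/ ( num ) ) + num $]
Step 4: reduce T->F. Stack=[( T] ptr=2 lookahead=/ remaining=[/ ( num ) ) + num $]
Step 5: shift /. Stack=[( T /] ptr=3 lookahead=( remaining=[( num ) ) + num $]
Step 6: shift (. Stack=[( T / (] ptr=4 lookahead=num remaining=[num ) ) + num $]
Step 7: shift num. Stack=[( T / ( num] ptr=5 lookahead=) remaining=[) ) + num $]
Step 8: reduce F->num. Stack=[( T / ( F] ptr=5 lookahead=) remaining=[) ) + num $]
Step 9: reduce T->F. Stack=[( T / ( T] ptr=5 lookahead=) remaining=[) ) + num $]
Step 10: reduce E->T. Stack=[( T / ( E] ptr=5 lookahead=) remaining=[) ) + num $]
Step 11: shift ). Stack=[( T / ( E )] ptr=6 lookahead=) remaining=[) + num $]
Step 12: reduce F->( E ). Stack=[( T / F] ptr=6 lookahead=) remaining=[) + num $]
Step 13: reduce T->T / F. Stack=[( T] ptr=6 lookahead=) remaining=[) + num $]
Step 14: reduce E->T. Stack=[( E] ptr=6 lookahead=) remaining=[) + num $]
Step 15: shift ). Stack=[( E )] ptr=7 lookahead=+ remaining=[+ num $]
Step 16: reduce F->( E ). Stack=[F] ptr=7 lookahead=+ remaining=[+ num $]
Step 17: reduce T->F. Stack=[T] ptr=7 lookahead=+ remaining=[+ num $]
Step 18: reduce E->T. Stack=[E] ptr=7 lookahead=+ remaining=[+ num $]
Step 19: shift +. Stack=[E +] ptr=8 lookahead=num remaining=[num $]
Step 20: shift num. Stack=[E + num] ptr=9 lookahead=$ remaining=[$]
Step 21: reduce F->num. Stack=[E + F] ptr=9 lookahead=$ remaining=[$]
Step 22: reduce T->F. Stack=[E + T] ptr=9 lookahead=$ remaining=[$]
Step 23: reduce E->E + T. Stack=[E] ptr=9 lookahead=$ remaining=[$]
Step 24: accept. Stack=[E] ptr=9 lookahead=$ remaining=[$]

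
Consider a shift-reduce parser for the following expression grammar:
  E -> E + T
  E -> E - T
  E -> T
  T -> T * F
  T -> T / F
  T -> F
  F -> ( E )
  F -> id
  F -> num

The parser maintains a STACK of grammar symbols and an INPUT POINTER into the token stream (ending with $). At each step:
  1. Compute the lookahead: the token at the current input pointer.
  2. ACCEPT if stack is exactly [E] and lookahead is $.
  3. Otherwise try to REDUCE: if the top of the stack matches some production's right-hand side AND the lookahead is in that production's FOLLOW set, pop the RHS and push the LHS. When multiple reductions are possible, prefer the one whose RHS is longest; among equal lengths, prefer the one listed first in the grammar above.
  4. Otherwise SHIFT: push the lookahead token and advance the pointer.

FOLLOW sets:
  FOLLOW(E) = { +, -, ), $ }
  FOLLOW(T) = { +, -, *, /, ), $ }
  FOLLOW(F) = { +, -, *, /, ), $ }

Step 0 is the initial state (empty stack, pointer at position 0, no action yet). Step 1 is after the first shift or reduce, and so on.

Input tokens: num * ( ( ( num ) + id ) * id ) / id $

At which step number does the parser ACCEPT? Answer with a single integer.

Step 1: shift num. Stack=[num] ptr=1 lookahead=* remaining=[* ( ( ( num ) + id ) * id ) / id $]
Step 2: reduce F->num. Stack=[F] ptr=1 lookahead=* remaining=[* ( ( ( num ) + id ) * id ) / id $]
Step 3: reduce T->F. Stack=[T] ptr=1 lookahead=* remaining=[* ( ( ( num ) + id ) * id ) / id $]
Step 4: shift *. Stack=[T *] ptr=2 lookahead=( remaining=[( ( ( num ) + id ) * id ) / id $]
Step 5: shift (. Stack=[T * (] ptr=3 lookahead=( remaining=[( ( num ) + id ) * id ) / id $]
Step 6: shift (. Stack=[T * ( (] ptr=4 lookahead=( remaining=[( num ) + id ) * id ) / id $]
Step 7: shift (. Stack=[T * ( ( (] ptr=5 lookahead=num remaining=[num ) + id ) * id ) / id $]
Step 8: shift num. Stack=[T * ( ( ( num] ptr=6 lookahead=) remaining=[) + id ) * id ) / id $]
Step 9: reduce F->num. Stack=[T * ( ( ( F] ptr=6 lookahead=) remaining=[) + id ) * id ) / id $]
Step 10: reduce T->F. Stack=[T * ( ( ( T] ptr=6 lookahead=) remaining=[) + id ) * id ) / id $]
Step 11: reduce E->T. Stack=[T * ( ( ( E] ptr=6 lookahead=) remaining=[) + id ) * id ) / id $]
Step 12: shift ). Stack=[T * ( ( ( E )] ptr=7 lookahead=+ remaining=[+ id ) * id ) / id $]
Step 13: reduce F->( E ). Stack=[T * ( ( F] ptr=7 lookahead=+ remaining=[+ id ) * id ) / id $]
Step 14: reduce T->F. Stack=[T * ( ( T] ptr=7 lookahead=+ remaining=[+ id ) * id ) / id $]
Step 15: reduce E->T. Stack=[T * ( ( E] ptr=7 lookahead=+ remaining=[+ id ) * id ) / id $]
Step 16: shift +. Stack=[T * ( ( E +] ptr=8 lookahead=id remaining=[id ) * id ) / id $]
Step 17: shift id. Stack=[T * ( ( E + id] ptr=9 lookahead=) remaining=[) * id ) / id $]
Step 18: reduce F->id. Stack=[T * ( ( E + F] ptr=9 lookahead=) remaining=[) * id ) / id $]
Step 19: reduce T->F. Stack=[T * ( ( E + T] ptr=9 lookahead=) remaining=[) * id ) / id $]
Step 20: reduce E->E + T. Stack=[T * ( ( E] ptr=9 lookahead=) remaining=[) * id ) / id $]
Step 21: shift ). Stack=[T * ( ( E )] ptr=10 lookahead=* remaining=[* id ) / id $]
Step 22: reduce F->( E ). Stack=[T * ( F] ptr=10 lookahead=* remaining=[* id ) / id $]
Step 23: reduce T->F. Stack=[T * ( T] ptr=10 lookahead=* remaining=[* id ) / id $]
Step 24: shift *. Stack=[T * ( T *] ptr=11 lookahead=id remaining=[id ) / id $]
Step 25: shift id. Stack=[T * ( T * id] ptr=12 lookahead=) remaining=[) / id $]
Step 26: reduce F->id. Stack=[T * ( T * F] ptr=12 lookahead=) remaining=[) / id $]
Step 27: reduce T->T * F. Stack=[T * ( T] ptr=12 lookahead=) remaining=[) / id $]
Step 28: reduce E->T. Stack=[T * ( E] ptr=12 lookahead=) remaining=[) / id $]
Step 29: shift ). Stack=[T * ( E )] ptr=13 lookahead=/ remaining=[/ id $]
Step 30: reduce F->( E ). Stack=[T * F] ptr=13 lookahead=/ remaining=[/ id $]
Step 31: reduce T->T * F. Stack=[T] ptr=13 lookahead=/ remaining=[/ id $]
Step 32: shift /. Stack=[T /] ptr=14 lookahead=id remaining=[id $]
Step 33: shift id. Stack=[T / id] ptr=15 lookahead=$ remaining=[$]
Step 34: reduce F->id. Stack=[T / F] ptr=15 lookahead=$ remaining=[$]
Step 35: reduce T->T / F. Stack=[T] ptr=15 lookahead=$ remaining=[$]
Step 36: reduce E->T. Stack=[E] ptr=15 lookahead=$ remaining=[$]
Step 37: accept. Stack=[E] ptr=15 lookahead=$ remaining=[$]

Answer: 37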